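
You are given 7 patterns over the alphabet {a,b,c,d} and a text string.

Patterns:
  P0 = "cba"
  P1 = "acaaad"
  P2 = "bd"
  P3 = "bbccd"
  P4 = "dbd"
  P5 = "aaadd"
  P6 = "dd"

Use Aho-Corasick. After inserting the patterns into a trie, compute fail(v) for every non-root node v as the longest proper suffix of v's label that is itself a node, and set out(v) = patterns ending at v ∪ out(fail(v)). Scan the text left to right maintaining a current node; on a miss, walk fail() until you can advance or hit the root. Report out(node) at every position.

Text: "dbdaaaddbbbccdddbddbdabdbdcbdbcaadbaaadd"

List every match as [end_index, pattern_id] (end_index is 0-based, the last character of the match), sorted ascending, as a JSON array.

Construct AC machine:
Trie (insert patterns):
  0='ε' goto a→4 b→10 c→1 d→16
  1='c' goto b→2
  2='cb' goto a→3
  3='cba' goto ·  ←P0
  4='a' goto a→19 c→5
  5='ac' goto a→6
  6='aca' goto a→7
  7='acaa' goto a→8
  8='acaaa' goto d→9
  9='acaaad' goto ·  ←P1
  10='b' goto b→12 d→11
  11='bd' goto ·  ←P2
  12='bb' goto c→13
  13='bbc' goto c→14
  14='bbcc' goto d→15
  15='bbccd' goto ·  ←P3
  16='d' goto b→17 d→23
  17='db' goto d→18
  18='dbd' goto ·  ←P4
  19='aa' goto a→20
  20='aaa' goto d→21
  21='aaad' goto d→22
  22='aaadd' goto ·  ←P5
  23='dd' goto ·  ←P6

Failure links (BFS by depth):
  n1('c'): parent n0 fail=0; on 'c' 0 → fail=0;  out ∅∪∅=∅
  n4('a'): parent n0 fail=0; on 'a' 0 → fail=0;  out ∅∪∅=∅
  n10('b'): parent n0 fail=0; on 'b' 0 → fail=0;  out ∅∪∅=∅
  n16('d'): parent n0 fail=0; on 'd' 0 → fail=0;  out ∅∪∅=∅
  n2('cb'): parent n1 fail=0; on 'b' 0 → fail=10;  out ∅∪∅=∅
  n5('ac'): parent n4 fail=0; on 'c' 0 → fail=1;  out ∅∪∅=∅
  n11('bd'): parent n10 fail=0; on 'd' 0 → fail=16;  out {2}∪∅={2}
  n12('bb'): parent n10 fail=0; on 'b' 0 → fail=10;  out ∅∪∅=∅
  n17('db'): parent n16 fail=0; on 'b' 0 → fail=10;  out ∅∪∅=∅
  n19('aa'): parent n4 fail=0; on 'a' 0 → fail=4;  out ∅∪∅=∅
  n23('dd'): parent n16 fail=0; on 'd' 0 → fail=16;  out {6}∪∅={6}
  n3('cba'): parent n2 fail=10; on 'a' 10→0 → fail=4;  out {0}∪∅={0}
  n6('aca'): parent n5 fail=1; on 'a' 1→0 → fail=4;  out ∅∪∅=∅
  n13('bbc'): parent n12 fail=10; on 'c' 10→0 → fail=1;  out ∅∪∅=∅
  n18('dbd'): parent n17 fail=10; on 'd' 10 → fail=11;  out {4}∪{2}={2,4}
  n20('aaa'): parent n19 fail=4; on 'a' 4 → fail=19;  out ∅∪∅=∅
  n7('acaa'): parent n6 fail=4; on 'a' 4 → fail=19;  out ∅∪∅=∅
  n14('bbcc'): parent n13 fail=1; on 'c' 1→0 → fail=1;  out ∅∪∅=∅
  n21('aaad'): parent n20 fail=19; on 'd' 19→4→0 → fail=16;  out ∅∪∅=∅
  n8('acaaa'): parent n7 fail=19; on 'a' 19 → fail=20;  out ∅∪∅=∅
  n15('bbccd'): parent n14 fail=1; on 'd' 1→0 → fail=16;  out {3}∪∅={3}
  n22('aaadd'): parent n21 fail=16; on 'd' 16 → fail=23;  out {5}∪{6}={5,6}
  n9('acaaad'): parent n8 fail=20; on 'd' 20 → fail=21;  out {1}∪∅={1}

Text stream:
pos 0 'd': at 16
pos 1 'b': at 17
pos 2 'd': at 18  ** P2@[1:2],P4@[0:2]
pos 3 'a': at 4 (fail-walked)
pos 4 'a': at 19
pos 5 'a': at 20
pos 6 'd': at 21
pos 7 'd': at 22  ** P5@[3:7],P6@[6:7]
pos 8 'b': at 17 (fail-walked)
pos 9 'b': at 12 (fail-walked)
pos 10 'b': at 12 (fail-walked)
pos 11 'c': at 13
pos 12 'c': at 14
pos 13 'd': at 15  ** P3@[9:13]
pos 14 'd': at 23 (fail-walked)  ** P6@[13:14]
pos 15 'd': at 23 (fail-walked)  ** P6@[14:15]
pos 16 'b': at 17 (fail-walked)
pos 17 'd': at 18  ** P2@[16:17],P4@[15:17]
pos 18 'd': at 23 (fail-walked)  ** P6@[17:18]
pos 19 'b': at 17 (fail-walked)
pos 20 'd': at 18  ** P2@[19:20],P4@[18:20]
pos 21 'a': at 4 (fail-walked)
pos 22 'b': at 10 (fail-walked)
pos 23 'd': at 11  ** P2@[22:23]
pos 24 'b': at 17 (fail-walked)
pos 25 'd': at 18  ** P2@[24:25],P4@[23:25]
pos 26 'c': at 1 (fail-walked)
pos 27 'b': at 2
pos 28 'd': at 11 (fail-walked)  ** P2@[27:28]
pos 29 'b': at 17 (fail-walked)
pos 30 'c': at 1 (fail-walked)
pos 31 'a': at 4 (fail-walked)
pos 32 'a': at 19
pos 33 'd': at 16 (fail-walked)
pos 34 'b': at 17
pos 35 'a': at 4 (fail-walked)
pos 36 'a': at 19
pos 37 'a': at 20
pos 38 'd': at 21
pos 39 'd': at 22  ** P5@[35:39],P6@[38:39]

Matches: [[2,2],[2,4],[7,5],[7,6],[13,3],[14,6],[15,6],[17,2],[17,4],[18,6],[20,2],[20,4],[23,2],[25,2],[25,4],[28,2],[39,5],[39,6]]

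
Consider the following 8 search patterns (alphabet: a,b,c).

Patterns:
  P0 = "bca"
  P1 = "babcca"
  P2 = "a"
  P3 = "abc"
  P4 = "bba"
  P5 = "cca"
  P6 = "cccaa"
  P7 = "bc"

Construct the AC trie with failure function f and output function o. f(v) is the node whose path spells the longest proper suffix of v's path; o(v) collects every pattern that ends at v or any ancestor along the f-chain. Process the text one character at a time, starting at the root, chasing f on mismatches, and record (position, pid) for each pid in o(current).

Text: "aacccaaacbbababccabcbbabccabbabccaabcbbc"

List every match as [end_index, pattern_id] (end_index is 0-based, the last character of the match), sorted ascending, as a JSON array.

Construct AC machine:
Trie nodes:
  0='ε' goto a→9 b→1 c→14
  1='b' goto a→4 b→12 c→2
  2='bc' goto a→3  ←P7
  3='bca' goto ·  ←P0
  4='ba' goto b→5
  5='bab' goto c→6
  6='babc' goto c→7
  7='babcc' goto a→8
  8='babcca' goto ·  ←P1
  9='a' goto b→10  ←P2
  10='ab' goto c→11
  11='abc' goto ·  ←P3
  12='bb' goto a→13
  13='bba' goto ·  ←P4
  14='c' goto c→15
  15='cc' goto a→16 c→17
  16='cca' goto ·  ←P5
  17='ccc' goto a→18
  18='ccca' goto a→19
  19='cccaa' goto ·  ←P6

Failure links (BFS by depth):
  n1('b'): parent n0 fail=0; on 'b' 0 → fail=0;  out ∅∪∅=∅
  n9('a'): parent n0 fail=0; on 'a' 0 → fail=0;  out {2}∪∅={2}
  n14('c'): parent n0 fail=0; on 'c' 0 → fail=0;  out ∅∪∅=∅
  n2('bc'): parent n1 fail=0; on 'c' 0 → fail=14;  out {7}∪∅={7}
  n4('ba'): parent n1 fail=0; on 'a' 0 → fail=9;  out ∅∪{2}={2}
  n10('ab'): parent n9 fail=0; on 'b' 0 → fail=1;  out ∅∪∅=∅
  n12('bb'): parent n1 fail=0; on 'b' 0 → fail=1;  out ∅∪∅=∅
  n15('cc'): parent n14 fail=0; on 'c' 0 → fail=14;  out ∅∪∅=∅
  n3('bca'): parent n2 fail=14; on 'a' 14→0 → fail=9;  out {0}∪{2}={0,2}
  n5('bab'): parent n4 fail=9; on 'b' 9 → fail=10;  out ∅∪∅=∅
  n11('abc'): parent n10 fail=1; on 'c' 1 → fail=2;  out {3}∪{7}={3,7}
  n13('bba'): parent n12 fail=1; on 'a' 1 → fail=4;  out {4}∪{2}={2,4}
  n16('cca'): parent n15 fail=14; on 'a' 14→0 → fail=9;  out {5}∪{2}={2,5}
  n17('ccc'): parent n15 fail=14; on 'c' 14 → fail=15;  out ∅∪∅=∅
  n6('babc'): parent n5 fail=10; on 'c' 10 → fail=11;  out ∅∪{3,7}={3,7}
  n18('ccca'): parent n17 fail=15; on 'a' 15 → fail=16;  out ∅∪{2,5}={2,5}
  n7('babcc'): parent n6 fail=11; on 'c' 11→2→14 → fail=15;  out ∅∪∅=∅
  n19('cccaa'): parent n18 fail=16; on 'a' 16→9→0 → fail=9;  out {6}∪{2}={2,6}
  n8('babcca'): parent n7 fail=15; on 'a' 15 → fail=16;  out {1}∪{2,5}={1,2,5}

Text stream:
[0] read 'a'  n0⇒n9  emit P2@[0:0]
[1] read 'a'  n9⇒n9 (via fail)  emit P2@[1:1]
[2] read 'c'  n9⇒n14 (via fail)
[3] read 'c'  n14⇒n15
[4] read 'c'  n15⇒n17
[5] read 'a'  n17⇒n18  emit P2@[5:5],P5@[3:5]
[6] read 'a'  n18⇒n19  emit P2@[6:6],P6@[2:6]
[7] read 'a'  n19⇒n9 (via fail)  emit P2@[7:7]
[8] read 'c'  n9⇒n14 (via fail)
[9] read 'b'  n14⇒n1 (via fail)
[10] read 'b'  n1⇒n12
[11] read 'a'  n12⇒n13  emit P2@[11:11],P4@[9:11]
[12] read 'b'  n13⇒n5 (via fail)
[13] read 'a'  n5⇒n4 (via fail)  emit P2@[13:13]
[14] read 'b'  n4⇒n5
[15] read 'c'  n5⇒n6  emit P3@[13:15],P7@[14:15]
[16] read 'c'  n6⇒n7
[17] read 'a'  n7⇒n8  emit P1@[12:17],P2@[17:17],P5@[15:17]
[18] read 'b'  n8⇒n10 (via fail)
[19] read 'c'  n10⇒n11  emit P3@[17:19],P7@[18:19]
[20] read 'b'  n11⇒n1 (via fail)
[21] read 'b'  n1⇒n12
[22] read 'a'  n12⇒n13  emit P2@[22:22],P4@[20:22]
[23] read 'b'  n13⇒n5 (via fail)
[24] read 'c'  n5⇒n6  emit P3@[22:24],P7@[23:24]
[25] read 'c'  n6⇒n7
[26] read 'a'  n7⇒n8  emit P1@[21:26],P2@[26:26],P5@[24:26]
[27] read 'b'  n8⇒n10 (via fail)
[28] read 'b'  n10⇒n12 (via fail)
[29] read 'a'  n12⇒n13  emit P2@[29:29],P4@[27:29]
[30] read 'b'  n13⇒n5 (via fail)
[31] read 'c'  n5⇒n6  emit P3@[29:31],P7@[30:31]
[32] read 'c'  n6⇒n7
[33] read 'a'  n7⇒n8  emit P1@[28:33],P2@[33:33],P5@[31:33]
[34] read 'a'  n8⇒n9 (via fail)  emit P2@[34:34]
[35] read 'b'  n9⇒n10
[36] read 'c'  n10⇒n11  emit P3@[34:36],P7@[35:36]
[37] read 'b'  n11⇒n1 (via fail)
[38] read 'b'  n1⇒n12
[39] read 'c'  n12⇒n2 (via fail)  emit P7@[38:39]

Matches: [[0,2],[1,2],[5,2],[5,5],[6,2],[6,6],[7,2],[11,2],[11,4],[13,2],[15,3],[15,7],[17,1],[17,2],[17,5],[19,3],[19,7],[22,2],[22,4],[24,3],[24,7],[26,1],[26,2],[26,5],[29,2],[29,4],[31,3],[31,7],[33,1],[33,2],[33,5],[34,2],[36,3],[36,7],[39,7]]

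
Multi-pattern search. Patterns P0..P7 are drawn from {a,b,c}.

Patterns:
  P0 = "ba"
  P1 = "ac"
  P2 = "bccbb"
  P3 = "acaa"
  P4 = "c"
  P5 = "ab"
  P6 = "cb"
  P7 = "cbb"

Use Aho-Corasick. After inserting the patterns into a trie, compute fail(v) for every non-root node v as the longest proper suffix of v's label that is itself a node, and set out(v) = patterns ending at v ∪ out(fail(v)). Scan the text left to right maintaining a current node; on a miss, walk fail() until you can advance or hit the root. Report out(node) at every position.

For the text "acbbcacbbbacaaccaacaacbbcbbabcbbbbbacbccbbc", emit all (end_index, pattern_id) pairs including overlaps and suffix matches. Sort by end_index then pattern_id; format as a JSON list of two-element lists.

Build automaton:
Trie (insert patterns):
  n0 'ε': a→3 b→1 c→11
  n1 'b': a→2 c→5
  n2 'ba': ·  [P0 ends]
  n3 'a': b→12 c→4
  n4 'ac': a→9  [P1 ends]
  n5 'bc': c→6
  n6 'bcc': b→7
  n7 'bccb': b→8
  n8 'bccbb': ·  [P2 ends]
  n9 'aca': a→10
  n10 'acaa': ·  [P3 ends]
  n11 'c': b→13  [P4 ends]
  n12 'ab': ·  [P5 ends]
  n13 'cb': b→14  [P6 ends]
  n14 'cbb': ·  [P7 ends]

BFS fail/out derivation:
  fail(1) 'b': from fail(0)=0 chase 'b': 0 ⇒ 0;  out=∅∪out(0)=∅
  fail(3) 'a': from fail(0)=0 chase 'a': 0 ⇒ 0;  out=∅∪out(0)=∅
  fail(11) 'c': from fail(0)=0 chase 'c': 0 ⇒ 0;  out={4}∪out(0)={4}
  fail(2) 'ba': from fail(1)=0 chase 'a': 0 ⇒ 3;  out={0}∪out(3)={0}
  fail(4) 'ac': from fail(3)=0 chase 'c': 0 ⇒ 11;  out={1}∪out(11)={1,4}
  fail(5) 'bc': from fail(1)=0 chase 'c': 0 ⇒ 11;  out=∅∪out(11)={4}
  fail(12) 'ab': from fail(3)=0 chase 'b': 0 ⇒ 1;  out={5}∪out(1)={5}
  fail(13) 'cb': from fail(11)=0 chase 'b': 0 ⇒ 1;  out={6}∪out(1)={6}
  fail(6) 'bcc': from fail(5)=11 chase 'c': 11→0 ⇒ 11;  out=∅∪out(11)={4}
  fail(9) 'aca': from fail(4)=11 chase 'a': 11→0 ⇒ 3;  out=∅∪out(3)=∅
  fail(14) 'cbb': from fail(13)=1 chase 'b': 1→0 ⇒ 1;  out={7}∪out(1)={7}
  fail(7) 'bccb': from fail(6)=11 chase 'b': 11 ⇒ 13;  out=∅∪out(13)={6}
  fail(10) 'acaa': from fail(9)=3 chase 'a': 3→0 ⇒ 3;  out={3}∪out(3)={3}
  fail(8) 'bccbb': from fail(7)=13 chase 'b': 13 ⇒ 14;  out={2}∪out(14)={2,7}

Text stream:
i=0 'a': node 0→3
i=1 'c': node 3→4  ** P1@[0:1],P4@[1:1]
i=2 'b': node 4→13 ·f  ** P6@[1:2]
i=3 'b': node 13→14  ** P7@[1:3]
i=4 'c': node 14→5 ·f  ** P4@[4:4]
i=5 'a': node 5→3 ·f
i=6 'c': node 3→4  ** P1@[5:6],P4@[6:6]
i=7 'b': node 4→13 ·f  ** P6@[6:7]
i=8 'b': node 13→14  ** P7@[6:8]
i=9 'b': node 14→1 ·f
i=10 'a': node 1→2  ** P0@[9:10]
i=11 'c': node 2→4 ·f  ** P1@[10:11],P4@[11:11]
i=12 'a': node 4→9
i=13 'a': node 9→10  ** P3@[10:13]
i=14 'c': node 10→4 ·f  ** P1@[13:14],P4@[14:14]
i=15 'c': node 4→11 ·f  ** P4@[15:15]
i=16 'a': node 11→3 ·f
i=17 'a': node 3→3 ·f
i=18 'c': node 3→4  ** P1@[17:18],P4@[18:18]
i=19 'a': node 4→9
i=20 'a': node 9→10  ** P3@[17:20]
i=21 'c': node 10→4 ·f  ** P1@[20:21],P4@[21:21]
i=22 'b': node 4→13 ·f  ** P6@[21:22]
i=23 'b': node 13→14  ** P7@[21:23]
i=24 'c': node 14→5 ·f  ** P4@[24:24]
i=25 'b': node 5→13 ·f  ** P6@[24:25]
i=26 'b': node 13→14  ** P7@[24:26]
i=27 'a': node 14→2 ·f  ** P0@[26:27]
i=28 'b': node 2→12 ·f  ** P5@[27:28]
i=29 'c': node 12→5 ·f  ** P4@[29:29]
i=30 'b': node 5→13 ·f  ** P6@[29:30]
i=31 'b': node 13→14  ** P7@[29:31]
i=32 'b': node 14→1 ·f
i=33 'b': node 1→1 ·f
i=34 'b': node 1→1 ·f
i=35 'a': node 1→2  ** P0@[34:35]
i=36 'c': node 2→4 ·f  ** P1@[35:36],P4@[36:36]
i=37 'b': node 4→13 ·f  ** P6@[36:37]
i=38 'c': node 13→5 ·f  ** P4@[38:38]
i=39 'c': node 5→6  ** P4@[39:39]
i=40 'b': node 6→7  ** P6@[39:40]
i=41 'b': node 7→8  ** P2@[37:41],P7@[39:41]
i=42 'c': node 8→5 ·f  ** P4@[42:42]

Matches: [[1,1],[1,4],[2,6],[3,7],[4,4],[6,1],[6,4],[7,6],[8,7],[10,0],[11,1],[11,4],[13,3],[14,1],[14,4],[15,4],[18,1],[18,4],[20,3],[21,1],[21,4],[22,6],[23,7],[24,4],[25,6],[26,7],[27,0],[28,5],[29,4],[30,6],[31,7],[35,0],[36,1],[36,4],[37,6],[38,4],[39,4],[40,6],[41,2],[41,7],[42,4]]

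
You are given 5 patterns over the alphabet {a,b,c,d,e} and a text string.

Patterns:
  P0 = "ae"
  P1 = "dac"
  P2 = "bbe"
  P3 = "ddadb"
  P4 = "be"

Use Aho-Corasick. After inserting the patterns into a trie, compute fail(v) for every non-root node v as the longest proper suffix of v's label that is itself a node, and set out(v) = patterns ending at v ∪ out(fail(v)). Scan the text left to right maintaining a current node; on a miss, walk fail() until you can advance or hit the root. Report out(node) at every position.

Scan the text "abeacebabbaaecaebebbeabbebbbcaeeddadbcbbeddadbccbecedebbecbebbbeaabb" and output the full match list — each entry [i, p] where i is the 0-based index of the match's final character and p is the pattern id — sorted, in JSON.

Construct AC machine:
Trie nodes:
  0='ε' goto a→1 b→6 d→3
  1='a' goto e→2
  2='ae' goto ·  [P0 ends]
  3='d' goto a→4 d→9
  4='da' goto c→5
  5='dac' goto ·  [P1 ends]
  6='b' goto b→7 e→13
  7='bb' goto e→8
  8='bbe' goto ·  [P2 ends]
  9='dd' goto a→10
  10='dda' goto d→11
  11='ddad' goto b→12
  12='ddadb' goto ·  [P3 ends]
  13='be' goto ·  [P4 ends]

Failure links (BFS by depth):
  n1('a'): parent n0 fail=0; on 'a' 0 → fail=0;  out ∅∪∅=∅
  n3('d'): parent n0 fail=0; on 'd' 0 → fail=0;  out ∅∪∅=∅
  n6('b'): parent n0 fail=0; on 'b' 0 → fail=0;  out ∅∪∅=∅
  n2('ae'): parent n1 fail=0; on 'e' 0 → fail=0;  out {0}∪∅={0}
  n4('da'): parent n3 fail=0; on 'a' 0 → fail=1;  out ∅∪∅=∅
  n7('bb'): parent n6 fail=0; on 'b' 0 → fail=6;  out ∅∪∅=∅
  n9('dd'): parent n3 fail=0; on 'd' 0 → fail=3;  out ∅∪∅=∅
  n13('be'): parent n6 fail=0; on 'e' 0 → fail=0;  out {4}∪∅={4}
  n5('dac'): parent n4 fail=1; on 'c' 1→0 → fail=0;  out {1}∪∅={1}
  n8('bbe'): parent n7 fail=6; on 'e' 6 → fail=13;  out {2}∪{4}={2,4}
  n10('dda'): parent n9 fail=3; on 'a' 3 → fail=4;  out ∅∪∅=∅
  n11('ddad'): parent n10 fail=4; on 'd' 4→1→0 → fail=3;  out ∅∪∅=∅
  n12('ddadb'): parent n11 fail=3; on 'b' 3→0 → fail=6;  out {3}∪∅={3}

Text stream:
[0] read 'a'  n0⇒n1
[1] read 'b'  n1⇒n6 ·f
[2] read 'e'  n6⇒n13  → match P4@[1:2]
[3] read 'a'  n13⇒n1 ·f
[4] read 'c'  n1⇒n0 ·f
[5] read 'e'  n0⇒n0
[6] read 'b'  n0⇒n6
[7] read 'a'  n6⇒n1 ·f
[8] read 'b'  n1⇒n6 ·f
[9] read 'b'  n6⇒n7
[10] read 'a'  n7⇒n1 ·f
[11] read 'a'  n1⇒n1 ·f
[12] read 'e'  n1⇒n2  → match P0@[11:12]
[13] read 'c'  n2⇒n0 ·f
[14] read 'a'  n0⇒n1
[15] read 'e'  n1⇒n2  → match P0@[14:15]
[16] read 'b'  n2⇒n6 ·f
[17] read 'e'  n6⇒n13  → match P4@[16:17]
[18] read 'b'  n13⇒n6 ·f
[19] read 'b'  n6⇒n7
[20] read 'e'  n7⇒n8  → match P2@[18:20],P4@[19:20]
[21] read 'a'  n8⇒n1 ·f
[22] read 'b'  n1⇒n6 ·f
[23] read 'b'  n6⇒n7
[24] read 'e'  n7⇒n8  → match P2@[22:24],P4@[23:24]
[25] read 'b'  n8⇒n6 ·f
[26] read 'b'  n6⇒n7
[27] read 'b'  n7⇒n7 ·f
[28] read 'c'  n7⇒n0 ·f
[29] read 'a'  n0⇒n1
[30] read 'e'  n1⇒n2  → match P0@[29:30]
[31] read 'e'  n2⇒n0 ·f
[32] read 'd'  n0⇒n3
[33] read 'd'  n3⇒n9
[34] read 'a'  n9⇒n10
[35] read 'd'  n10⇒n11
[36] read 'b'  n11⇒n12  → match P3@[32:36]
[37] read 'c'  n12⇒n0 ·f
[38] read 'b'  n0⇒n6
[39] read 'b'  n6⇒n7
[40] read 'e'  n7⇒n8  → match P2@[38:40],P4@[39:40]
[41] read 'd'  n8⇒n3 ·f
[42] read 'd'  n3⇒n9
[43] read 'a'  n9⇒n10
[44] read 'd'  n10⇒n11
[45] read 'b'  n11⇒n12  → match P3@[41:45]
[46] read 'c'  n12⇒n0 ·f
[47] read 'c'  n0⇒n0
[48] read 'b'  n0⇒n6
[49] read 'e'  n6⇒n13  → match P4@[48:49]
[50] read 'c'  n13⇒n0 ·f
[51] read 'e'  n0⇒n0
[52] read 'd'  n0⇒n3
[53] read 'e'  n3⇒n0 ·f
[54] read 'b'  n0⇒n6
[55] read 'b'  n6⇒n7
[56] read 'e'  n7⇒n8  → match P2@[54:56],P4@[55:56]
[57] read 'c'  n8⇒n0 ·f
[58] read 'b'  n0⇒n6
[59] read 'e'  n6⇒n13  → match P4@[58:59]
[60] read 'b'  n13⇒n6 ·f
[61] read 'b'  n6⇒n7
[62] read 'b'  n7⇒n7 ·f
[63] read 'e'  n7⇒n8  → match P2@[61:63],P4@[62:63]
[64] read 'a'  n8⇒n1 ·f
[65] read 'a'  n1⇒n1 ·f
[66] read 'b'  n1⇒n6 ·f
[67] read 'b'  n6⇒n7

Matches: [[2,4],[12,0],[15,0],[17,4],[20,2],[20,4],[24,2],[24,4],[30,0],[36,3],[40,2],[40,4],[45,3],[49,4],[56,2],[56,4],[59,4],[63,2],[63,4]]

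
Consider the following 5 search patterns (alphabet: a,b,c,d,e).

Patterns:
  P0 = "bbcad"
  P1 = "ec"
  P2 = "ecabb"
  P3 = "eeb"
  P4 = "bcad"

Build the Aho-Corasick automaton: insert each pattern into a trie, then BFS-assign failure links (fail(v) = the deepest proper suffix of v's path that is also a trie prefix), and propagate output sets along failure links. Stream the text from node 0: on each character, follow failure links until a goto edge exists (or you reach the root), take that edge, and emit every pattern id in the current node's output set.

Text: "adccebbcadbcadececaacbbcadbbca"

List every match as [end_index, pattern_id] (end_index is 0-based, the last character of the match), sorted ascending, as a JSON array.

Construct AC machine:
Trie (insert patterns):
  n0 'ε': b→1 e→6
  n1 'b': b→2 c→13
  n2 'bb': c→3
  n3 'bbc': a→4
  n4 'bbca': d→5
  n5 'bbcad': ·  ←P0
  n6 'e': c→7 e→11
  n7 'ec': a→8  ←P1
  n8 'eca': b→9
  n9 'ecab': b→10
  n10 'ecabb': ·  ←P2
  n11 'ee': b→12
  n12 'eeb': ·  ←P3
  n13 'bc': a→14
  n14 'bca': d→15
  n15 'bcad': ·  ←P4

BFS fail/out derivation:
  n1('b'): parent n0 fail=0; on 'b' 0 → fail=0;  out ∅∪∅=∅
  n6('e'): parent n0 fail=0; on 'e' 0 → fail=0;  out ∅∪∅=∅
  n2('bb'): parent n1 fail=0; on 'b' 0 → fail=1;  out ∅∪∅=∅
  n7('ec'): parent n6 fail=0; on 'c' 0 → fail=0;  out {1}∪∅={1}
  n11('ee'): parent n6 fail=0; on 'e' 0 → fail=6;  out ∅∪∅=∅
  n13('bc'): parent n1 fail=0; on 'c' 0 → fail=0;  out ∅∪∅=∅
  n3('bbc'): parent n2 fail=1; on 'c' 1 → fail=13;  out ∅∪∅=∅
  n8('eca'): parent n7 fail=0; on 'a' 0 → fail=0;  out ∅∪∅=∅
  n12('eeb'): parent n11 fail=6; on 'b' 6→0 → fail=1;  out {3}∪∅={3}
  n14('bca'): parent n13 fail=0; on 'a' 0 → fail=0;  out ∅∪∅=∅
  n4('bbca'): parent n3 fail=13; on 'a' 13 → fail=14;  out ∅∪∅=∅
  n9('ecab'): parent n8 fail=0; on 'b' 0 → fail=1;  out ∅∪∅=∅
  n15('bcad'): parent n14 fail=0; on 'd' 0 → fail=0;  out {4}∪∅={4}
  n5('bbcad'): parent n4 fail=14; on 'd' 14 → fail=15;  out {0}∪{4}={0,4}
  n10('ecabb'): parent n9 fail=1; on 'b' 1 → fail=2;  out {2}∪∅={2}

Text stream:
i=0 'a': node 0→0
i=1 'd': node 0→0
i=2 'c': node 0→0
i=3 'c': node 0→0
i=4 'e': node 0→6
i=5 'b': node 6→1 ·f
i=6 'b': node 1→2
i=7 'c': node 2→3
i=8 'a': node 3→4
i=9 'd': node 4→5  emit P0@[5:9],P4@[6:9]
i=10 'b': node 5→1 ·f
i=11 'c': node 1→13
i=12 'a': node 13→14
i=13 'd': node 14→15  emit P4@[10:13]
i=14 'e': node 15→6 ·f
i=15 'c': node 6→7  emit P1@[14:15]
i=16 'e': node 7→6 ·f
i=17 'c': node 6→7  emit P1@[16:17]
i=18 'a': node 7→8
i=19 'a': node 8→0 ·f
i=20 'c': node 0→0
i=21 'b': node 0→1
i=22 'b': node 1→2
i=23 'c': node 2→3
i=24 'a': node 3→4
i=25 'd': node 4→5  emit P0@[21:25],P4@[22:25]
i=26 'b': node 5→1 ·f
i=27 'b': node 1→2
i=28 'c': node 2→3
i=29 'a': node 3→4

All matches (sorted): [[9,0],[9,4],[13,4],[15,1],[17,1],[25,0],[25,4]]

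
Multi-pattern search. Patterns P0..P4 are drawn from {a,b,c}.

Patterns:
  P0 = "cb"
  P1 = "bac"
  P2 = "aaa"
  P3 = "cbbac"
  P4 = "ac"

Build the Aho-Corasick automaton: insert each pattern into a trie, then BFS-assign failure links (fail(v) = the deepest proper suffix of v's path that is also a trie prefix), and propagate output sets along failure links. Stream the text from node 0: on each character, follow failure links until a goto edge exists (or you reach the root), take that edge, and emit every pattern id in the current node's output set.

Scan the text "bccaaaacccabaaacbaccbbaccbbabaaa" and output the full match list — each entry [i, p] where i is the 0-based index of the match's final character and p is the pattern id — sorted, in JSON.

Build:
Trie nodes:
  n0 'ε': a→6 b→3 c→1
  n1 'c': b→2
  n2 'cb': b→9  [P0 ends]
  n3 'b': a→4
  n4 'ba': c→5
  n5 'bac': ·  [P1 ends]
  n6 'a': a→7 c→12
  n7 'aa': a→8
  n8 'aaa': ·  [P2 ends]
  n9 'cbb': a→10
  n10 'cbba': c→11
  n11 'cbbac': ·  [P3 ends]
  n12 'ac': ·  [P4 ends]

BFS fail/out derivation:
  fail(1) 'c': from fail(0)=0 chase 'c': 0 ⇒ 0;  out=∅∪out(0)=∅
  fail(3) 'b': from fail(0)=0 chase 'b': 0 ⇒ 0;  out=∅∪out(0)=∅
  fail(6) 'a': from fail(0)=0 chase 'a': 0 ⇒ 0;  out=∅∪out(0)=∅
  fail(2) 'cb': from fail(1)=0 chase 'b': 0 ⇒ 3;  out={0}∪out(3)={0}
  fail(4) 'ba': from fail(3)=0 chase 'a': 0 ⇒ 6;  out=∅∪out(6)=∅
  fail(7) 'aa': from fail(6)=0 chase 'a': 0 ⇒ 6;  out=∅∪out(6)=∅
  fail(12) 'ac': from fail(6)=0 chase 'c': 0 ⇒ 1;  out={4}∪out(1)={4}
  fail(5) 'bac': from fail(4)=6 chase 'c': 6 ⇒ 12;  out={1}∪out(12)={1,4}
  fail(8) 'aaa': from fail(7)=6 chase 'a': 6 ⇒ 7;  out={2}∪out(7)={2}
  fail(9) 'cbb': from fail(2)=3 chase 'b': 3→0 ⇒ 3;  out=∅∪out(3)=∅
  fail(10) 'cbba': from fail(9)=3 chase 'a': 3 ⇒ 4;  out=∅∪out(4)=∅
  fail(11) 'cbbac': from fail(10)=4 chase 'c': 4 ⇒ 5;  out={3}∪out(5)={1,3,4}

Run:
pos 0 'b': at 3
pos 1 'c': at 1 (fail-walked)
pos 2 'c': at 1 (fail-walked)
pos 3 'a': at 6 (fail-walked)
pos 4 'a': at 7
pos 5 'a': at 8  emit P2@[3:5]
pos 6 'a': at 8 (fail-walked)  emit P2@[4:6]
pos 7 'c': at 12 (fail-walked)  emit P4@[6:7]
pos 8 'c': at 1 (fail-walked)
pos 9 'c': at 1 (fail-walked)
pos 10 'a': at 6 (fail-walked)
pos 11 'b': at 3 (fail-walked)
pos 12 'a': at 4
pos 13 'a': at 7 (fail-walked)
pos 14 'a': at 8  emit P2@[12:14]
pos 15 'c': at 12 (fail-walked)  emit P4@[14:15]
pos 16 'b': at 2 (fail-walked)  emit P0@[15:16]
pos 17 'a': at 4 (fail-walked)
pos 18 'c': at 5  emit P1@[16:18],P4@[17:18]
pos 19 'c': at 1 (fail-walked)
pos 20 'b': at 2  emit P0@[19:20]
pos 21 'b': at 9
pos 22 'a': at 10
pos 23 'c': at 11  emit P1@[21:23],P3@[19:23],P4@[22:23]
pos 24 'c': at 1 (fail-walked)
pos 25 'b': at 2  emit P0@[24:25]
pos 26 'b': at 9
pos 27 'a': at 10
pos 28 'b': at 3 (fail-walked)
pos 29 'a': at 4
pos 30 'a': at 7 (fail-walked)
pos 31 'a': at 8  emit P2@[29:31]

Result: [[5,2],[6,2],[7,4],[14,2],[15,4],[16,0],[18,1],[18,4],[20,0],[23,1],[23,3],[23,4],[25,0],[31,2]]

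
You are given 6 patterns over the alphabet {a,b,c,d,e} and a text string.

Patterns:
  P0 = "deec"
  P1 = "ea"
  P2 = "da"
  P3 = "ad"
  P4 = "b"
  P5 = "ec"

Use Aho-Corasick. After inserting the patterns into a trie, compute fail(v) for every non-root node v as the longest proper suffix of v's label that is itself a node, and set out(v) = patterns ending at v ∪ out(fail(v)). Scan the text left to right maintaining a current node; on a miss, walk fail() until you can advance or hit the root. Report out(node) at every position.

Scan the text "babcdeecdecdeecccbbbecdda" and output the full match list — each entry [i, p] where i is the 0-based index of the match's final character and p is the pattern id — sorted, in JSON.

Construct AC machine:
Trie (insert patterns):
  0='ε' goto a→8 b→10 d→1 e→5
  1='d' goto a→7 e→2
  2='de' goto e→3
  3='dee' goto c→4
  4='deec' goto ·  [P0 ends]
  5='e' goto a→6 c→11
  6='ea' goto ·  [P1 ends]
  7='da' goto ·  [P2 ends]
  8='a' goto d→9
  9='ad' goto ·  [P3 ends]
  10='b' goto ·  [P4 ends]
  11='ec' goto ·  [P5 ends]

Failure links (BFS by depth):
  fail(1) 'd': from fail(0)=0 chase 'd': 0 ⇒ 0;  out=∅∪out(0)=∅
  fail(5) 'e': from fail(0)=0 chase 'e': 0 ⇒ 0;  out=∅∪out(0)=∅
  fail(8) 'a': from fail(0)=0 chase 'a': 0 ⇒ 0;  out=∅∪out(0)=∅
  fail(10) 'b': from fail(0)=0 chase 'b': 0 ⇒ 0;  out={4}∪out(0)={4}
  fail(2) 'de': from fail(1)=0 chase 'e': 0 ⇒ 5;  out=∅∪out(5)=∅
  fail(6) 'ea': from fail(5)=0 chase 'a': 0 ⇒ 8;  out={1}∪out(8)={1}
  fail(7) 'da': from fail(1)=0 chase 'a': 0 ⇒ 8;  out={2}∪out(8)={2}
  fail(9) 'ad': from fail(8)=0 chase 'd': 0 ⇒ 1;  out={3}∪out(1)={3}
  fail(11) 'ec': from fail(5)=0 chase 'c': 0 ⇒ 0;  out={5}∪out(0)={5}
  fail(3) 'dee': from fail(2)=5 chase 'e': 5→0 ⇒ 5;  out=∅∪out(5)=∅
  fail(4) 'deec': from fail(3)=5 chase 'c': 5 ⇒ 11;  out={0}∪out(11)={0,5}

Scan:
i=0 'b': node 0→10  → match P4@[0:0]
i=1 'a': node 10→8 (fail-walked)
i=2 'b': node 8→10 (fail-walked)  → match P4@[2:2]
i=3 'c': node 10→0 (fail-walked)
i=4 'd': node 0→1
i=5 'e': node 1→2
i=6 'e': node 2→3
i=7 'c': node 3→4  → match P0@[4:7],P5@[6:7]
i=8 'd': node 4→1 (fail-walked)
i=9 'e': node 1→2
i=10 'c': node 2→11 (fail-walked)  → match P5@[9:10]
i=11 'd': node 11→1 (fail-walked)
i=12 'e': node 1→2
i=13 'e': node 2→3
i=14 'c': node 3→4  → match P0@[11:14],P5@[13:14]
i=15 'c': node 4→0 (fail-walked)
i=16 'c': node 0→0
i=17 'b': node 0→10  → match P4@[17:17]
i=18 'b': node 10→10 (fail-walked)  → match P4@[18:18]
i=19 'b': node 10→10 (fail-walked)  → match P4@[19:19]
i=20 'e': node 10→5 (fail-walked)
i=21 'c': node 5→11  → match P5@[20:21]
i=22 'd': node 11→1 (fail-walked)
i=23 'd': node 1→1 (fail-walked)
i=24 'a': node 1→7  → match P2@[23:24]

Matches: [[0,4],[2,4],[7,0],[7,5],[10,5],[14,0],[14,5],[17,4],[18,4],[19,4],[21,5],[24,2]]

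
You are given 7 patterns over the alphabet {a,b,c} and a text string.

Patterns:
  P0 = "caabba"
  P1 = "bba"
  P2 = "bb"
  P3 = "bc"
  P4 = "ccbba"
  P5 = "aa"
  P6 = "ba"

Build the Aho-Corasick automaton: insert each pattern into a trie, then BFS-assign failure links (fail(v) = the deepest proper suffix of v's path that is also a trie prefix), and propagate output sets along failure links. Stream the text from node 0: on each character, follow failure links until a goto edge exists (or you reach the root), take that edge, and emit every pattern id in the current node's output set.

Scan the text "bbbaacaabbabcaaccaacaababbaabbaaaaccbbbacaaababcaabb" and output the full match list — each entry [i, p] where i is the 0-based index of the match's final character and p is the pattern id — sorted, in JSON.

Build automaton:
Trie (insert patterns):
  0='ε' goto a→15 b→7 c→1
  1='c' goto a→2 c→11
  2='ca' goto a→3
  3='caa' goto b→4
  4='caab' goto b→5
  5='caabb' goto a→6
  6='caabba' goto ·  ←P0
  7='b' goto a→17 b→8 c→10
  8='bb' goto a→9  ←P2
  9='bba' goto ·  ←P1
  10='bc' goto ·  ←P3
  11='cc' goto b→12
  12='ccb' goto b→13
  13='ccbb' goto a→14
  14='ccbba' goto ·  ←P4
  15='a' goto a→16
  16='aa' goto ·  ←P5
  17='ba' goto ·  ←P6

Failure links (BFS by depth):
  n1('c'): parent n0 fail=0; on 'c' 0 → fail=0;  out ∅∪∅=∅
  n7('b'): parent n0 fail=0; on 'b' 0 → fail=0;  out ∅∪∅=∅
  n15('a'): parent n0 fail=0; on 'a' 0 → fail=0;  out ∅∪∅=∅
  n2('ca'): parent n1 fail=0; on 'a' 0 → fail=15;  out ∅∪∅=∅
  n8('bb'): parent n7 fail=0; on 'b' 0 → fail=7;  out {2}∪∅={2}
  n10('bc'): parent n7 fail=0; on 'c' 0 → fail=1;  out {3}∪∅={3}
  n11('cc'): parent n1 fail=0; on 'c' 0 → fail=1;  out ∅∪∅=∅
  n16('aa'): parent n15 fail=0; on 'a' 0 → fail=15;  out {5}∪∅={5}
  n17('ba'): parent n7 fail=0; on 'a' 0 → fail=15;  out {6}∪∅={6}
  n3('caa'): parent n2 fail=15; on 'a' 15 → fail=16;  out ∅∪{5}={5}
  n9('bba'): parent n8 fail=7; on 'a' 7 → fail=17;  out {1}∪{6}={1,6}
  n12('ccb'): parent n11 fail=1; on 'b' 1→0 → fail=7;  out ∅∪∅=∅
  n4('caab'): parent n3 fail=16; on 'b' 16→15→0 → fail=7;  out ∅∪∅=∅
  n13('ccbb'): parent n12 fail=7; on 'b' 7 → fail=8;  out ∅∪{2}={2}
  n5('caabb'): parent n4 fail=7; on 'b' 7 → fail=8;  out ∅∪{2}={2}
  n14('ccbba'): parent n13 fail=8; on 'a' 8 → fail=9;  out {4}∪{1,6}={1,4,6}
  n6('caabba'): parent n5 fail=8; on 'a' 8 → fail=9;  out {0}∪{1,6}={0,1,6}

Text stream:
pos 0 'b': at 7
pos 1 'b': at 8  ** P2@[0:1]
pos 2 'b': at 8 ·f  ** P2@[1:2]
pos 3 'a': at 9  ** P1@[1:3],P6@[2:3]
pos 4 'a': at 16 ·f  ** P5@[3:4]
pos 5 'c': at 1 ·f
pos 6 'a': at 2
pos 7 'a': at 3  ** P5@[6:7]
pos 8 'b': at 4
pos 9 'b': at 5  ** P2@[8:9]
pos 10 'a': at 6  ** P0@[5:10],P1@[8:10],P6@[9:10]
pos 11 'b': at 7 ·f
pos 12 'c': at 10  ** P3@[11:12]
pos 13 'a': at 2 ·f
pos 14 'a': at 3  ** P5@[13:14]
pos 15 'c': at 1 ·f
pos 16 'c': at 11
pos 17 'a': at 2 ·f
pos 18 'a': at 3  ** P5@[17:18]
pos 19 'c': at 1 ·f
pos 20 'a': at 2
pos 21 'a': at 3  ** P5@[20:21]
pos 22 'b': at 4
pos 23 'a': at 17 ·f  ** P6@[22:23]
pos 24 'b': at 7 ·f
pos 25 'b': at 8  ** P2@[24:25]
pos 26 'a': at 9  ** P1@[24:26],P6@[25:26]
pos 27 'a': at 16 ·f  ** P5@[26:27]
pos 28 'b': at 7 ·f
pos 29 'b': at 8  ** P2@[28:29]
pos 30 'a': at 9  ** P1@[28:30],P6@[29:30]
pos 31 'a': at 16 ·f  ** P5@[30:31]
pos 32 'a': at 16 ·f  ** P5@[31:32]
pos 33 'a': at 16 ·f  ** P5@[32:33]
pos 34 'c': at 1 ·f
pos 35 'c': at 11
pos 36 'b': at 12
pos 37 'b': at 13  ** P2@[36:37]
pos 38 'b': at 8 ·f  ** P2@[37:38]
pos 39 'a': at 9  ** P1@[37:39],P6@[38:39]
pos 40 'c': at 1 ·f
pos 41 'a': at 2
pos 42 'a': at 3  ** P5@[41:42]
pos 43 'a': at 16 ·f  ** P5@[42:43]
pos 44 'b': at 7 ·f
pos 45 'a': at 17  ** P6@[44:45]
pos 46 'b': at 7 ·f
pos 47 'c': at 10  ** P3@[46:47]
pos 48 'a': at 2 ·f
pos 49 'a': at 3  ** P5@[48:49]
pos 50 'b': at 4
pos 51 'b': at 5  ** P2@[50:51]

Result: [[1,2],[2,2],[3,1],[3,6],[4,5],[7,5],[9,2],[10,0],[10,1],[10,6],[12,3],[14,5],[18,5],[21,5],[23,6],[25,2],[26,1],[26,6],[27,5],[29,2],[30,1],[30,6],[31,5],[32,5],[33,5],[37,2],[38,2],[39,1],[39,6],[42,5],[43,5],[45,6],[47,3],[49,5],[51,2]]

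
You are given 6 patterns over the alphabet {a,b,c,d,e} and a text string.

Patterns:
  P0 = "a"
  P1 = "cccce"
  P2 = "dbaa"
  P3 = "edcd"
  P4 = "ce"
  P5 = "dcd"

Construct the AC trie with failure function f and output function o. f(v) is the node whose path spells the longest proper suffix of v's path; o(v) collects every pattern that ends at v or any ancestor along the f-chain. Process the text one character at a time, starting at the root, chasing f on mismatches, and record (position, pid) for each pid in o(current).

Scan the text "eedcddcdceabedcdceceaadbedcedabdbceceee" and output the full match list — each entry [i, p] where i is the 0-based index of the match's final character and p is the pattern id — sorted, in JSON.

Construct AC machine:
Trie nodes:
  0='ε' goto a→1 c→2 d→7 e→11
  1='a' goto ·  [P0 ends]
  2='c' goto c→3 e→15
  3='cc' goto c→4
  4='ccc' goto c→5
  5='cccc' goto e→6
  6='cccce' goto ·  [P1 ends]
  7='d' goto b→8 c→16
  8='db' goto a→9
  9='dba' goto a→10
  10='dbaa' goto ·  [P2 ends]
  11='e' goto d→12
  12='ed' goto c→13
  13='edc' goto d→14
  14='edcd' goto ·  [P3 ends]
  15='ce' goto ·  [P4 ends]
  16='dc' goto d→17
  17='dcd' goto ·  [P5 ends]

Failure links (BFS by depth):
  fail(1) 'a': from fail(0)=0 chase 'a': 0 ⇒ 0;  out={0}∪out(0)={0}
  fail(2) 'c': from fail(0)=0 chase 'c': 0 ⇒ 0;  out=∅∪out(0)=∅
  fail(7) 'd': from fail(0)=0 chase 'd': 0 ⇒ 0;  out=∅∪out(0)=∅
  fail(11) 'e': from fail(0)=0 chase 'e': 0 ⇒ 0;  out=∅∪out(0)=∅
  fail(3) 'cc': from fail(2)=0 chase 'c': 0 ⇒ 2;  out=∅∪out(2)=∅
  fail(8) 'db': from fail(7)=0 chase 'b': 0 ⇒ 0;  out=∅∪out(0)=∅
  fail(12) 'ed': from fail(11)=0 chase 'd': 0 ⇒ 7;  out=∅∪out(7)=∅
  fail(15) 'ce': from fail(2)=0 chase 'e': 0 ⇒ 11;  out={4}∪out(11)={4}
  fail(16) 'dc': from fail(7)=0 chase 'c': 0 ⇒ 2;  out=∅∪out(2)=∅
  fail(4) 'ccc': from fail(3)=2 chase 'c': 2 ⇒ 3;  out=∅∪out(3)=∅
  fail(9) 'dba': from fail(8)=0 chase 'a': 0 ⇒ 1;  out=∅∪out(1)={0}
  fail(13) 'edc': from fail(12)=7 chase 'c': 7 ⇒ 16;  out=∅∪out(16)=∅
  fail(17) 'dcd': from fail(16)=2 chase 'd': 2→0 ⇒ 7;  out={5}∪out(7)={5}
  fail(5) 'cccc': from fail(4)=3 chase 'c': 3 ⇒ 4;  out=∅∪out(4)=∅
  fail(10) 'dbaa': from fail(9)=1 chase 'a': 1→0 ⇒ 1;  out={2}∪out(1)={0,2}
  fail(14) 'edcd': from fail(13)=16 chase 'd': 16 ⇒ 17;  out={3}∪out(17)={3,5}
  fail(6) 'cccce': from fail(5)=4 chase 'e': 4→3→2 ⇒ 15;  out={1}∪out(15)={1,4}

Run:
pos 0 'e': at 11
pos 1 'e': at 11 (fail-walked)
pos 2 'd': at 12
pos 3 'c': at 13
pos 4 'd': at 14  emit P3@[1:4],P5@[2:4]
pos 5 'd': at 7 (fail-walked)
pos 6 'c': at 16
pos 7 'd': at 17  emit P5@[5:7]
pos 8 'c': at 16 (fail-walked)
pos 9 'e': at 15 (fail-walked)  emit P4@[8:9]
pos 10 'a': at 1 (fail-walked)  emit P0@[10:10]
pos 11 'b': at 0 (fail-walked)
pos 12 'e': at 11
pos 13 'd': at 12
pos 14 'c': at 13
pos 15 'd': at 14  emit P3@[12:15],P5@[13:15]
pos 16 'c': at 16 (fail-walked)
pos 17 'e': at 15 (fail-walked)  emit P4@[16:17]
pos 18 'c': at 2 (fail-walked)
pos 19 'e': at 15  emit P4@[18:19]
pos 20 'a': at 1 (fail-walked)  emit P0@[20:20]
pos 21 'a': at 1 (fail-walked)  emit P0@[21:21]
pos 22 'd': at 7 (fail-walked)
pos 23 'b': at 8
pos 24 'e': at 11 (fail-walked)
pos 25 'd': at 12
pos 26 'c': at 13
pos 27 'e': at 15 (fail-walked)  emit P4@[26:27]
pos 28 'd': at 12 (fail-walked)
pos 29 'a': at 1 (fail-walked)  emit P0@[29:29]
pos 30 'b': at 0 (fail-walked)
pos 31 'd': at 7
pos 32 'b': at 8
pos 33 'c': at 2 (fail-walked)
pos 34 'e': at 15  emit P4@[33:34]
pos 35 'c': at 2 (fail-walked)
pos 36 'e': at 15  emit P4@[35:36]
pos 37 'e': at 11 (fail-walked)
pos 38 'e': at 11 (fail-walked)

Result: [[4,3],[4,5],[7,5],[9,4],[10,0],[15,3],[15,5],[17,4],[19,4],[20,0],[21,0],[27,4],[29,0],[34,4],[36,4]]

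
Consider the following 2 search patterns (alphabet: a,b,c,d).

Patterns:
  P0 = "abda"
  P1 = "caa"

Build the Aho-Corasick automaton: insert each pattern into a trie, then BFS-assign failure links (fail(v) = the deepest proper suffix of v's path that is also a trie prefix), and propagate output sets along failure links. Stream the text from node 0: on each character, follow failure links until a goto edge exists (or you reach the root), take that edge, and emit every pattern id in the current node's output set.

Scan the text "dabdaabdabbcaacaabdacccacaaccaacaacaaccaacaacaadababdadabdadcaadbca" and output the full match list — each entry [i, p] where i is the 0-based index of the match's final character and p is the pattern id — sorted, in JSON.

Build:
Trie nodes:
  n0 'ε': a→1 c→5
  n1 'a': b→2
  n2 'ab': d→3
  n3 'abd': a→4
  n4 'abda': ·  [P0 ends]
  n5 'c': a→6
  n6 'ca': a→7
  n7 'caa': ·  [P1 ends]

Failure links (BFS by depth):
  fail(1) 'a': from fail(0)=0 chase 'a': 0 ⇒ 0;  out=∅∪out(0)=∅
  fail(5) 'c': from fail(0)=0 chase 'c': 0 ⇒ 0;  out=∅∪out(0)=∅
  fail(2) 'ab': from fail(1)=0 chase 'b': 0 ⇒ 0;  out=∅∪out(0)=∅
  fail(6) 'ca': from fail(5)=0 chase 'a': 0 ⇒ 1;  out=∅∪out(1)=∅
  fail(3) 'abd': from fail(2)=0 chase 'd': 0 ⇒ 0;  out=∅∪out(0)=∅
  fail(7) 'caa': from fail(6)=1 chase 'a': 1→0 ⇒ 1;  out={1}∪out(1)={1}
  fail(4) 'abda': from fail(3)=0 chase 'a': 0 ⇒ 1;  out={0}∪out(1)={0}

Scan:
pos 0 'd': at 0
pos 1 'a': at 1
pos 2 'b': at 2
pos 3 'd': at 3
pos 4 'a': at 4  emit P0@[1:4]
pos 5 'a': at 1 (fail-walked)
pos 6 'b': at 2
pos 7 'd': at 3
pos 8 'a': at 4  emit P0@[5:8]
pos 9 'b': at 2 (fail-walked)
pos 10 'b': at 0 (fail-walked)
pos 11 'c': at 5
pos 12 'a': at 6
pos 13 'a': at 7  emit P1@[11:13]
pos 14 'c': at 5 (fail-walked)
pos 15 'a': at 6
pos 16 'a': at 7  emit P1@[14:16]
pos 17 'b': at 2 (fail-walked)
pos 18 'd': at 3
pos 19 'a': at 4  emit P0@[16:19]
pos 20 'c': at 5 (fail-walked)
pos 21 'c': at 5 (fail-walked)
pos 22 'c': at 5 (fail-walked)
pos 23 'a': at 6
pos 24 'c': at 5 (fail-walked)
pos 25 'a': at 6
pos 26 'a': at 7  emit P1@[24:26]
pos 27 'c': at 5 (fail-walked)
pos 28 'c': at 5 (fail-walked)
pos 29 'a': at 6
pos 30 'a': at 7  emit P1@[28:30]
pos 31 'c': at 5 (fail-walked)
pos 32 'a': at 6
pos 33 'a': at 7  emit P1@[31:33]
pos 34 'c': at 5 (fail-walked)
pos 35 'a': at 6
pos 36 'a': at 7  emit P1@[34:36]
pos 37 'c': at 5 (fail-walked)
pos 38 'c': at 5 (fail-walked)
pos 39 'a': at 6
pos 40 'a': at 7  emit P1@[38:40]
pos 41 'c': at 5 (fail-walked)
pos 42 'a': at 6
pos 43 'a': at 7  emit P1@[41:43]
pos 44 'c': at 5 (fail-walked)
pos 45 'a': at 6
pos 46 'a': at 7  emit P1@[44:46]
pos 47 'd': at 0 (fail-walked)
pos 48 'a': at 1
pos 49 'b': at 2
pos 50 'a': at 1 (fail-walked)
pos 51 'b': at 2
pos 52 'd': at 3
pos 53 'a': at 4  emit P0@[50:53]
pos 54 'd': at 0 (fail-walked)
pos 55 'a': at 1
pos 56 'b': at 2
pos 57 'd': at 3
pos 58 'a': at 4  emit P0@[55:58]
pos 59 'd': at 0 (fail-walked)
pos 60 'c': at 5
pos 61 'a': at 6
pos 62 'a': at 7  emit P1@[60:62]
pos 63 'd': at 0 (fail-walked)
pos 64 'b': at 0
pos 65 'c': at 5
pos 66 'a': at 6

Result: [[4,0],[8,0],[13,1],[16,1],[19,0],[26,1],[30,1],[33,1],[36,1],[40,1],[43,1],[46,1],[53,0],[58,0],[62,1]]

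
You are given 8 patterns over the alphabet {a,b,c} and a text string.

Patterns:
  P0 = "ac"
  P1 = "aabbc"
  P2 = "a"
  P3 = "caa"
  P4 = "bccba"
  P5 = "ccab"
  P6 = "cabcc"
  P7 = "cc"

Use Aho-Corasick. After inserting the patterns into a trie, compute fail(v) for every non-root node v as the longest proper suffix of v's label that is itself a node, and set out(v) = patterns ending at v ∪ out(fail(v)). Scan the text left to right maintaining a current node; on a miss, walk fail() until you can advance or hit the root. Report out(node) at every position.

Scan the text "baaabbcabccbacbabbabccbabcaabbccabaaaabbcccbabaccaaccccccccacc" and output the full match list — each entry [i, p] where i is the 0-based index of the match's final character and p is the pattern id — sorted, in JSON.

Build:
Trie (insert patterns):
  0='ε' goto a→1 b→10 c→7
  1='a' goto a→3 c→2  ←P2
  2='ac' goto ·  ←P0
  3='aa' goto b→4
  4='aab' goto b→5
  5='aabb' goto c→6
  6='aabbc' goto ·  ←P1
  7='c' goto a→8 c→15
  8='ca' goto a→9 b→18
  9='caa' goto ·  ←P3
  10='b' goto c→11
  11='bc' goto c→12
  12='bcc' goto b→13
  13='bccb' goto a→14
  14='bccba' goto ·  ←P4
  15='cc' goto a→16  ←P7
  16='cca' goto b→17
  17='ccab' goto ·  ←P5
  18='cab' goto c→19
  19='cabc' goto c→20
  20='cabcc' goto ·  ←P6

BFS fail/out derivation:
  fail(1) 'a': from fail(0)=0 chase 'a': 0 ⇒ 0;  out={2}∪out(0)={2}
  fail(7) 'c': from fail(0)=0 chase 'c': 0 ⇒ 0;  out=∅∪out(0)=∅
  fail(10) 'b': from fail(0)=0 chase 'b': 0 ⇒ 0;  out=∅∪out(0)=∅
  fail(2) 'ac': from fail(1)=0 chase 'c': 0 ⇒ 7;  out={0}∪out(7)={0}
  fail(3) 'aa': from fail(1)=0 chase 'a': 0 ⇒ 1;  out=∅∪out(1)={2}
  fail(8) 'ca': from fail(7)=0 chase 'a': 0 ⇒ 1;  out=∅∪out(1)={2}
  fail(11) 'bc': from fail(10)=0 chase 'c': 0 ⇒ 7;  out=∅∪out(7)=∅
  fail(15) 'cc': from fail(7)=0 chase 'c': 0 ⇒ 7;  out={7}∪out(7)={7}
  fail(4) 'aab': from fail(3)=1 chase 'b': 1→0 ⇒ 10;  out=∅∪out(10)=∅
  fail(9) 'caa': from fail(8)=1 chase 'a': 1 ⇒ 3;  out={3}∪out(3)={2,3}
  fail(12) 'bcc': from fail(11)=7 chase 'c': 7 ⇒ 15;  out=∅∪out(15)={7}
  fail(16) 'cca': from fail(15)=7 chase 'a': 7 ⇒ 8;  out=∅∪out(8)={2}
  fail(18) 'cab': from fail(8)=1 chase 'b': 1→0 ⇒ 10;  out=∅∪out(10)=∅
  fail(5) 'aabb': from fail(4)=10 chase 'b': 10→0 ⇒ 10;  out=∅∪out(10)=∅
  fail(13) 'bccb': from fail(12)=15 chase 'b': 15→7→0 ⇒ 10;  out=∅∪out(10)=∅
  fail(17) 'ccab': from fail(16)=8 chase 'b': 8 ⇒ 18;  out={5}∪out(18)={5}
  fail(19) 'cabc': from fail(18)=10 chase 'c': 10 ⇒ 11;  out=∅∪out(11)=∅
  fail(6) 'aabbc': from fail(5)=10 chase 'c': 10 ⇒ 11;  out={1}∪out(11)={1}
  fail(14) 'bccba': from fail(13)=10 chase 'a': 10→0 ⇒ 1;  out={4}∪out(1)={2,4}
  fail(20) 'cabcc': from fail(19)=11 chase 'c': 11 ⇒ 12;  out={6}∪out(12)={6,7}

Text stream:
i=0 'b': node 0→10
i=1 'a': node 10→1 (fail-walked)  → match P2@[1:1]
i=2 'a': node 1→3  → match P2@[2:2]
i=3 'a': node 3→3 (fail-walked)  → match P2@[3:3]
i=4 'b': node 3→4
i=5 'b': node 4→5
i=6 'c': node 5→6  → match P1@[2:6]
i=7 'a': node 6→8 (fail-walked)  → match P2@[7:7]
i=8 'b': node 8→18
i=9 'c': node 18→19
i=10 'c': node 19→20  → match P6@[6:10],P7@[9:10]
i=11 'b': node 20→13 (fail-walked)
i=12 'a': node 13→14  → match P2@[12:12],P4@[8:12]
i=13 'c': node 14→2 (fail-walked)  → match P0@[12:13]
i=14 'b': node 2→10 (fail-walked)
i=15 'a': node 10→1 (fail-walked)  → match P2@[15:15]
i=16 'b': node 1→10 (fail-walked)
i=17 'b': node 10→10 (fail-walked)
i=18 'a': node 10→1 (fail-walked)  → match P2@[18:18]
i=19 'b': node 1→10 (fail-walked)
i=20 'c': node 10→11
i=21 'c': node 11→12  → match P7@[20:21]
i=22 'b': node 12→13
i=23 'a': node 13→14  → match P2@[23:23],P4@[19:23]
i=24 'b': node 14→10 (fail-walked)
i=25 'c': node 10→11
i=26 'a': node 11→8 (fail-walked)  → match P2@[26:26]
i=27 'a': node 8→9  → match P2@[27:27],P3@[25:27]
i=28 'b': node 9→4 (fail-walked)
i=29 'b': node 4→5
i=30 'c': node 5→6  → match P1@[26:30]
i=31 'c': node 6→12 (fail-walked)  → match P7@[30:31]
i=32 'a': node 12→16 (fail-walked)  → match P2@[32:32]
i=33 'b': node 16→17  → match P5@[30:33]
i=34 'a': node 17→1 (fail-walked)  → match P2@[34:34]
i=35 'a': node 1→3  → match P2@[35:35]
i=36 'a': node 3→3 (fail-walked)  → match P2@[36:36]
i=37 'a': node 3→3 (fail-walked)  → match P2@[37:37]
i=38 'b': node 3→4
i=39 'b': node 4→5
i=40 'c': node 5→6  → match P1@[36:40]
i=41 'c': node 6→12 (fail-walked)  → match P7@[40:41]
i=42 'c': node 12→15 (fail-walked)  → match P7@[41:42]
i=43 'b': node 15→10 (fail-walked)
i=44 'a': node 10→1 (fail-walked)  → match P2@[44:44]
i=45 'b': node 1→10 (fail-walked)
i=46 'a': node 10→1 (fail-walked)  → match P2@[46:46]
i=47 'c': node 1→2  → match P0@[46:47]
i=48 'c': node 2→15 (fail-walked)  → match P7@[47:48]
i=49 'a': node 15→16  → match P2@[49:49]
i=50 'a': node 16→9 (fail-walked)  → match P2@[50:50],P3@[48:50]
i=51 'c': node 9→2 (fail-walked)  → match P0@[50:51]
i=52 'c': node 2→15 (fail-walked)  → match P7@[51:52]
i=53 'c': node 15→15 (fail-walked)  → match P7@[52:53]
i=54 'c': node 15→15 (fail-walked)  → match P7@[53:54]
i=55 'c': node 15→15 (fail-walked)  → match P7@[54:55]
i=56 'c': node 15→15 (fail-walked)  → match P7@[55:56]
i=57 'c': node 15→15 (fail-walked)  → match P7@[56:57]
i=58 'c': node 15→15 (fail-walked)  → match P7@[57:58]
i=59 'a': node 15→16  → match P2@[59:59]
i=60 'c': node 16→2 (fail-walked)  → match P0@[59:60]
i=61 'c': node 2→15 (fail-walked)  → match P7@[60:61]

All matches (sorted): [[1,2],[2,2],[3,2],[6,1],[7,2],[10,6],[10,7],[12,2],[12,4],[13,0],[15,2],[18,2],[21,7],[23,2],[23,4],[26,2],[27,2],[27,3],[30,1],[31,7],[32,2],[33,5],[34,2],[35,2],[36,2],[37,2],[40,1],[41,7],[42,7],[44,2],[46,2],[47,0],[48,7],[49,2],[50,2],[50,3],[51,0],[52,7],[53,7],[54,7],[55,7],[56,7],[57,7],[58,7],[59,2],[60,0],[61,7]]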